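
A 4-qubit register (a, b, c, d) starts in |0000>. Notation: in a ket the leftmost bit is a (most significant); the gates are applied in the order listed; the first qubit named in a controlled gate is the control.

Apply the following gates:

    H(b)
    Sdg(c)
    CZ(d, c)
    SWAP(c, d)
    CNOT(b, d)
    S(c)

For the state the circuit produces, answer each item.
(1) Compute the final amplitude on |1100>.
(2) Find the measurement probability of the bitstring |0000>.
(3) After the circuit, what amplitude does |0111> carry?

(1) The amplitude on |1100> is 0.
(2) A full measurement returns |0000> with probability 1/2.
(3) |0111> carries amplitude 0 in the final state.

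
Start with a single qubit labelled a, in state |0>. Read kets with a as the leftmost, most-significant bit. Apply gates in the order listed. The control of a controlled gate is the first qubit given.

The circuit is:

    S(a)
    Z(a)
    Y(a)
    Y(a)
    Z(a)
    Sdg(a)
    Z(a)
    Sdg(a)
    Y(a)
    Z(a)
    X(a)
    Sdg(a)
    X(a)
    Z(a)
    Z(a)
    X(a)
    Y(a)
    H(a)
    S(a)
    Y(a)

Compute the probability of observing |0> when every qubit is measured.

A full measurement returns |0> with probability 1/2.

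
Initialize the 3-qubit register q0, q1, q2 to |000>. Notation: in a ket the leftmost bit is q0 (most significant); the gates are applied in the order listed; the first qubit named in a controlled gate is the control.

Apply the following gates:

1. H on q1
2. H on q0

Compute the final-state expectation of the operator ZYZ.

In the final state, ZYZ has expectation 0.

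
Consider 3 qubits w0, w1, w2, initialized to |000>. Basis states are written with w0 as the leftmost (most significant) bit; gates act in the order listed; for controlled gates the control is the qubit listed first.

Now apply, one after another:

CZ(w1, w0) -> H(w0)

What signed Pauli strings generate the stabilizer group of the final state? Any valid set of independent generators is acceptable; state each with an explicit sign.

The final state is stabilized by the group generated by +XII, +IZI, +IIZ; other independent generating sets are equally valid.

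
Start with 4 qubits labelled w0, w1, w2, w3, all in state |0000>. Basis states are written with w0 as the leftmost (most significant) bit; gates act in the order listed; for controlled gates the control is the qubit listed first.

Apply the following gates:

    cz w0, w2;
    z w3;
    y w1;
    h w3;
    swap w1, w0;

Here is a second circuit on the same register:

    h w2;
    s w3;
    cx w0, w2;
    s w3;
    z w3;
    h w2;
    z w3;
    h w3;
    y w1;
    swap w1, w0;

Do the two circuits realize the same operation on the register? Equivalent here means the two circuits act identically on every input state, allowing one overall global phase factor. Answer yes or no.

Yes — the two circuits implement the same unitary up to a global phase.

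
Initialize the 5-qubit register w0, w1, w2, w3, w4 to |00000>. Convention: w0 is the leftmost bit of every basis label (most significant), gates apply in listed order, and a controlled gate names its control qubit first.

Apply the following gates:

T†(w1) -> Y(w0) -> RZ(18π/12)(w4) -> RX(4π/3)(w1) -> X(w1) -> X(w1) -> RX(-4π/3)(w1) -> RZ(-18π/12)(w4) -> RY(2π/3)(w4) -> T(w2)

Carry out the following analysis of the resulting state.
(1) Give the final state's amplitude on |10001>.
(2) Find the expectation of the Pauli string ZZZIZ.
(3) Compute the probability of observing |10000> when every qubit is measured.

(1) The amplitude on |10001> is sqrt(3)*I/2. Key observation: gates 3-8 undo each other exactly, leaving only the rest of the circuit to track.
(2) The expectation value of ZZZIZ is 1/2.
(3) The probability of measuring |10000> is 1/4.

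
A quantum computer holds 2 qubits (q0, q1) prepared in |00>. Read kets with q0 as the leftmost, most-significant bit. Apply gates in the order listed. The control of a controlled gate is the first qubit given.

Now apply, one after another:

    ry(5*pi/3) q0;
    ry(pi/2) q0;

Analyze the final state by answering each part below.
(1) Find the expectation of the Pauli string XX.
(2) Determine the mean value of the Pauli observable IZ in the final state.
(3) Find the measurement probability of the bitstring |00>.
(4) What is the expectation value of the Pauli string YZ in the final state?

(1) The observable XX averages to 0.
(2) The expectation value of IZ is 1.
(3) Outcome |00> occurs with probability sqrt(3)/4 + 1/2.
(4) The expectation value of YZ is 0.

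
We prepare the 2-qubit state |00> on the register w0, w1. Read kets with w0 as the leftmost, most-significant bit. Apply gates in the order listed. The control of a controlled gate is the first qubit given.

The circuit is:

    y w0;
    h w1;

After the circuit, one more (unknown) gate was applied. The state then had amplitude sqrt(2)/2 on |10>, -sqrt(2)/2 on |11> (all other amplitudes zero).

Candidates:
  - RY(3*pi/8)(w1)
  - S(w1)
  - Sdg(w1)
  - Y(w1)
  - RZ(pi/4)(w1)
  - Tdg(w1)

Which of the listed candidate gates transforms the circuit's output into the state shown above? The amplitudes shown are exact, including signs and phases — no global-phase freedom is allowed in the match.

The applied gate was Y(w1).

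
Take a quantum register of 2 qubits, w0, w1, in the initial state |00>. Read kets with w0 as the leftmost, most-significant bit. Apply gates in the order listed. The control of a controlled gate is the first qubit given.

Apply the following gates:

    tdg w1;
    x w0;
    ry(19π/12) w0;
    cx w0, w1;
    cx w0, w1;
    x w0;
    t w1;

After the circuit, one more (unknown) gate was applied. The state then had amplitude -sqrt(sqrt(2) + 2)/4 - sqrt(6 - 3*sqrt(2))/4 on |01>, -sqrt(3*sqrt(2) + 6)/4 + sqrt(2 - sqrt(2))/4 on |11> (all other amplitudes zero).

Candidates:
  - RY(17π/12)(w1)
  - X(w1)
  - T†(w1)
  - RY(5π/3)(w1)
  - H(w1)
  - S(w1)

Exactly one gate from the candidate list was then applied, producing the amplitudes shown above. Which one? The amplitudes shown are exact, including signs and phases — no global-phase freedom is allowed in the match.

The unique candidate consistent with the amplitudes is X(w1).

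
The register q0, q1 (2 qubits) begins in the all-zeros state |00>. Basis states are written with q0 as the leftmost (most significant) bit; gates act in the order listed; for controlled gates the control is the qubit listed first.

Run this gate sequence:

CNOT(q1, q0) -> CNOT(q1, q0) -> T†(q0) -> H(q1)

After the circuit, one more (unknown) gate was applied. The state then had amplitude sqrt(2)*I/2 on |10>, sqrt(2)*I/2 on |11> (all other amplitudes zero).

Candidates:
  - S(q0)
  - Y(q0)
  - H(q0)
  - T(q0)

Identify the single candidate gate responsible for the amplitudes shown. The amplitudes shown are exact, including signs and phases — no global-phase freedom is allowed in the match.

The unique candidate consistent with the amplitudes is Y(q0). Key observation: gates 1-2 undo each other exactly, leaving only the rest of the circuit to track.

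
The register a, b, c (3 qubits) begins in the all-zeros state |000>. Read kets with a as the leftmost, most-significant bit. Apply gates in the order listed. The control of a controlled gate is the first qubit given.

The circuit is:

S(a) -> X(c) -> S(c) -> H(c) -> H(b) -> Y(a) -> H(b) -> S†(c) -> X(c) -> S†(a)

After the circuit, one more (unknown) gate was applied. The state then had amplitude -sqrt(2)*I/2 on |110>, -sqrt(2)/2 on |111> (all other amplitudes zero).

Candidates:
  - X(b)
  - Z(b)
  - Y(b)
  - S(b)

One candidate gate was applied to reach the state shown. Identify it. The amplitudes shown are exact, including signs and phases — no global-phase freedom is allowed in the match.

The unique candidate consistent with the amplitudes is Y(b).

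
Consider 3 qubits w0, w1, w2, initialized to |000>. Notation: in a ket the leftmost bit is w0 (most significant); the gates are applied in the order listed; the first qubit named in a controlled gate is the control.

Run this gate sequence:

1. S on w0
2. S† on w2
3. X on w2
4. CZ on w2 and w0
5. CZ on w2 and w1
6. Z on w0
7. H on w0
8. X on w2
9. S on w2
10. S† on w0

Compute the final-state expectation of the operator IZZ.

The observable IZZ averages to 1.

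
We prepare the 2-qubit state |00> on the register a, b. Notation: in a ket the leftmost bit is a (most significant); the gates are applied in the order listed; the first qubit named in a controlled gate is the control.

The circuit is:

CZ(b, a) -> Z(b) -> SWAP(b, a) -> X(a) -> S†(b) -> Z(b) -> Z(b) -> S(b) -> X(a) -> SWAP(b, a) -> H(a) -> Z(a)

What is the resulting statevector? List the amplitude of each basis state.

The final amplitudes are sqrt(2)/2 on |00>, 0 on |01>, -sqrt(2)/2 on |10>, 0 on |11>.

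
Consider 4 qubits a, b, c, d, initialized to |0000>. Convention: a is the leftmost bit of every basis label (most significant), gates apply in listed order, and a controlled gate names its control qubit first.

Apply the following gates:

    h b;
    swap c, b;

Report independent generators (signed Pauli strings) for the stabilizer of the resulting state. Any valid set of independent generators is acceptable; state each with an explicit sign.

The stabilizer group can be generated by +IIXI, +ZIII, +IZII, +IIIZ, among other valid generating sets.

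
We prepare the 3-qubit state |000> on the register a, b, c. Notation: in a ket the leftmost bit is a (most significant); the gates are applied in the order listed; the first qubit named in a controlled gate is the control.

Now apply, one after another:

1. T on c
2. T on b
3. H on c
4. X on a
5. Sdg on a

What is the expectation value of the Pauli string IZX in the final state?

In the final state, IZX has expectation 1.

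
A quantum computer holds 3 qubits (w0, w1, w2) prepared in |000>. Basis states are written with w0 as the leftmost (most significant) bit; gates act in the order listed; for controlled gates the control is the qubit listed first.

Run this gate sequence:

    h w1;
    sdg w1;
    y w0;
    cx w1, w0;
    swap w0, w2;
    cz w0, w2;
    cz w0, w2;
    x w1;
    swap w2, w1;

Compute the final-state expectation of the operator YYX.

In the final state, YYX has expectation 0.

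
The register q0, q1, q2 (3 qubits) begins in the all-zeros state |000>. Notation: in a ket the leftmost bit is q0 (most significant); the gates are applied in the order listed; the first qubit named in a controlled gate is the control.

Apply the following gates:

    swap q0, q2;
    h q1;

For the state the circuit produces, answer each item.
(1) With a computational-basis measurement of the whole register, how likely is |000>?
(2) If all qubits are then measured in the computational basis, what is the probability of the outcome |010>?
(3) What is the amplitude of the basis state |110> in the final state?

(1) Outcome |000> occurs with probability 1/2.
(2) A full measurement returns |010> with probability 1/2.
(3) The amplitude on |110> is 0.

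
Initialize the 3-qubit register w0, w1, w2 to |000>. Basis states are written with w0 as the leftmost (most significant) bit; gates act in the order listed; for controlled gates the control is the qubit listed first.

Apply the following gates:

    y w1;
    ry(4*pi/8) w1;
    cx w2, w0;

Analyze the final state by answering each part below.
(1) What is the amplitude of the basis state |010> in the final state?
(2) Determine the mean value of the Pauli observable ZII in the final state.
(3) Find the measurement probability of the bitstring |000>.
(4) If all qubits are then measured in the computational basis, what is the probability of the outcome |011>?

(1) The final state's coefficient on |010> equals sqrt(2)*I/2.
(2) The expectation value of ZII is 1.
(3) Outcome |000> occurs with probability 1/2.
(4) The probability of measuring |011> is 0.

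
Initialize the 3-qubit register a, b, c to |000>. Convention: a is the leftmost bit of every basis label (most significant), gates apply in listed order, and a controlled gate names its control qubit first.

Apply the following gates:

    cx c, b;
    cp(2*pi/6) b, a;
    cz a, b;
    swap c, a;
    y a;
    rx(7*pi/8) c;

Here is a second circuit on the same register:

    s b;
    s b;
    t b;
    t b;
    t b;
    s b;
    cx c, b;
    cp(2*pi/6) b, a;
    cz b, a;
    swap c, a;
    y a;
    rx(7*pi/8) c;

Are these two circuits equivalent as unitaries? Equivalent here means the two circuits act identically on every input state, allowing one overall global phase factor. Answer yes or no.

No, they are not equivalent — no single phase factor reconciles the two unitaries.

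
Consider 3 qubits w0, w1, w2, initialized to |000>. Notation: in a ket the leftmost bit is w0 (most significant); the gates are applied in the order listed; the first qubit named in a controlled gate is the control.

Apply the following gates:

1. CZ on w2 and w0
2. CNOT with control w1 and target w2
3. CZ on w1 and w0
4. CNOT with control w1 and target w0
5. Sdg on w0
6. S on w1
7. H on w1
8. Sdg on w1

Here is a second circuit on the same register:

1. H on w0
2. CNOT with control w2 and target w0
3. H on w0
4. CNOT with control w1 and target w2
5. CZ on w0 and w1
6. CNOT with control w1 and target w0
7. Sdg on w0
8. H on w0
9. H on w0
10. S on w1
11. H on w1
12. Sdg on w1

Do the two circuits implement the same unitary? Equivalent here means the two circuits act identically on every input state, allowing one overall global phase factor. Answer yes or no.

Yes: on every input state the two circuits agree up to one overall phase factor.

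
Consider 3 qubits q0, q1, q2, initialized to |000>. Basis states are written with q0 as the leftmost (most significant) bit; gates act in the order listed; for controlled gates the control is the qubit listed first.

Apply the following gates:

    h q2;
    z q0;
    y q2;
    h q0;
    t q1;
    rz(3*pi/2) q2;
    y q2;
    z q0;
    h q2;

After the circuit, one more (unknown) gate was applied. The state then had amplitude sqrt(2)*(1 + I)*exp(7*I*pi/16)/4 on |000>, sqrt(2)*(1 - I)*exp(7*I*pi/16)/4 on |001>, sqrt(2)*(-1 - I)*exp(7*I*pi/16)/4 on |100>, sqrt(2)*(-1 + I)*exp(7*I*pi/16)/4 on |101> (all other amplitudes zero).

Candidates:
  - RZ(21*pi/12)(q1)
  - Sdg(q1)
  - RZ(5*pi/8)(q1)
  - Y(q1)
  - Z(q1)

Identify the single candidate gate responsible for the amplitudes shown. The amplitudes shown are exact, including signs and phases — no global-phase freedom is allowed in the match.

The unique candidate consistent with the amplitudes is RZ(5*pi/8)(q1).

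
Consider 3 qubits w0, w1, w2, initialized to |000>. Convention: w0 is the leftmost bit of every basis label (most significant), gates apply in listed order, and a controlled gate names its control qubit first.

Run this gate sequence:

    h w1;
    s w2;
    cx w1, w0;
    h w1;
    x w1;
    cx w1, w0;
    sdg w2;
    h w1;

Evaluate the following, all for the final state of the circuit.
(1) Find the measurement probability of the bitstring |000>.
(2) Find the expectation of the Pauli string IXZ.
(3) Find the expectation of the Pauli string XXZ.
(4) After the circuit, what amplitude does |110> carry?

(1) The probability of measuring |000> is 1/2.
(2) The observable IXZ averages to 0.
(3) In the final state, XXZ has expectation -1.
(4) |110> carries amplitude -sqrt(2)/2 in the final state.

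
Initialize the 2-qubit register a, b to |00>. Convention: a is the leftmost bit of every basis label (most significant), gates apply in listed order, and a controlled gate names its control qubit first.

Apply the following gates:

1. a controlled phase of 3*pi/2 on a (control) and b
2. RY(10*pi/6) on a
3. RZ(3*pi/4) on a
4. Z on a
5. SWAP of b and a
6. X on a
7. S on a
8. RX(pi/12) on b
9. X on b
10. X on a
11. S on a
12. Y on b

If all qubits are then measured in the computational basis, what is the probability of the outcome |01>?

The probability of measuring |01> is -sqrt(6)/16 - sqrt(2)/16 + sqrt(3)/16 + 5/16.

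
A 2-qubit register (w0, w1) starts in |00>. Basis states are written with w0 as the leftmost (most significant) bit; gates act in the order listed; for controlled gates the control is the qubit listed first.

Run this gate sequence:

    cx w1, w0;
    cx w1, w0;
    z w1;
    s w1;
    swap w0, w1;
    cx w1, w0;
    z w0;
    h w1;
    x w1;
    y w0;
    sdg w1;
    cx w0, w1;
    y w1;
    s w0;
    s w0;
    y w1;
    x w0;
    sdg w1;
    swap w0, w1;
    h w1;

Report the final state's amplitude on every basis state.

The final amplitudes are -1/2 on |00>, -1/2 on |01>, -1/2 on |10>, -1/2 on |11>.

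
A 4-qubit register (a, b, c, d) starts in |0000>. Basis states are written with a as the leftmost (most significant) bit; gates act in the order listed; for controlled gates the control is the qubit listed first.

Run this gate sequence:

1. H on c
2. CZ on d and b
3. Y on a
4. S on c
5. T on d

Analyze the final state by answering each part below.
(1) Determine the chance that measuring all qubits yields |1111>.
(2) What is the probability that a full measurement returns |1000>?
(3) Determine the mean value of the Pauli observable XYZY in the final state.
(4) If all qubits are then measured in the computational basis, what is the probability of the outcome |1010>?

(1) A full measurement returns |1111> with probability 0.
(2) The probability of measuring |1000> is 1/2.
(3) In the final state, XYZY has expectation 0.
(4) The probability of measuring |1010> is 1/2.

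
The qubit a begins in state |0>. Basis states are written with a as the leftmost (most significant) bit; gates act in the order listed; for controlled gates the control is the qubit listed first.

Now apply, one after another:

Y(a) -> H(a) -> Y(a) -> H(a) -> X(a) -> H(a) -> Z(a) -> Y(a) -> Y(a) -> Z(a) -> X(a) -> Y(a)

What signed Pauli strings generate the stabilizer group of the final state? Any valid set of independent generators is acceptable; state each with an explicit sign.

The stabilizer group can be generated by +X, among other valid generating sets. Key observation: gates 4-7 undo each other exactly, leaving only the rest of the circuit to track.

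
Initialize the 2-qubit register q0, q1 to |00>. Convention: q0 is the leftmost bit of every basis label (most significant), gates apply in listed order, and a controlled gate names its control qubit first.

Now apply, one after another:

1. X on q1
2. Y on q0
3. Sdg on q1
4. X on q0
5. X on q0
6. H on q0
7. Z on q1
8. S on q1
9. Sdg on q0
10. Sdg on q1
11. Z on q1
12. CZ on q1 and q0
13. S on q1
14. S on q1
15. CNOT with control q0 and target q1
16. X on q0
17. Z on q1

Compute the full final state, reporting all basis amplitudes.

The final amplitudes are sqrt(2)*I/2 on |00>, 0 on |01>, 0 on |10>, sqrt(2)/2 on |11>.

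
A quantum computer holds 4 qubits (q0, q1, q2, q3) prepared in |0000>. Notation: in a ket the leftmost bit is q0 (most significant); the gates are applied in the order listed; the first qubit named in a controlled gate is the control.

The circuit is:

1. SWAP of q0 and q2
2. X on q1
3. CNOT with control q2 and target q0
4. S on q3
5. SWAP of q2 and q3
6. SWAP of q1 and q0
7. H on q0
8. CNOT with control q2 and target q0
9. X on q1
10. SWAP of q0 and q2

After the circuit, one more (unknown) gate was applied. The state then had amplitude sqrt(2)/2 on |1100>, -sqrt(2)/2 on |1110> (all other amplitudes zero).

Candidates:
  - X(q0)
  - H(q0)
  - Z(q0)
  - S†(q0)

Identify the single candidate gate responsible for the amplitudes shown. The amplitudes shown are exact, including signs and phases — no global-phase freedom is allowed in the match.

The applied gate was X(q0).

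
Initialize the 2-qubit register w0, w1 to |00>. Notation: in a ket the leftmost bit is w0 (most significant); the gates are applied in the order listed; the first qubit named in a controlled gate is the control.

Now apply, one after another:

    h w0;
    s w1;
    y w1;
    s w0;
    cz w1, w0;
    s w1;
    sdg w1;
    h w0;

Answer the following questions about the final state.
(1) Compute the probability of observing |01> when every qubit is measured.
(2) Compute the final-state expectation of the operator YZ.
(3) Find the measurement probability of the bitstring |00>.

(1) The probability of measuring |01> is 1/2.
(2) In the final state, YZ has expectation -1.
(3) Outcome |00> occurs with probability 0.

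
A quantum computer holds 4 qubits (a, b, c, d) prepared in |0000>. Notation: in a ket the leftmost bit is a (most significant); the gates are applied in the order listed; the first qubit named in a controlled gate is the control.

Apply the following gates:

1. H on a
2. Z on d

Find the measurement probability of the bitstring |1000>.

Outcome |1000> occurs with probability 1/2.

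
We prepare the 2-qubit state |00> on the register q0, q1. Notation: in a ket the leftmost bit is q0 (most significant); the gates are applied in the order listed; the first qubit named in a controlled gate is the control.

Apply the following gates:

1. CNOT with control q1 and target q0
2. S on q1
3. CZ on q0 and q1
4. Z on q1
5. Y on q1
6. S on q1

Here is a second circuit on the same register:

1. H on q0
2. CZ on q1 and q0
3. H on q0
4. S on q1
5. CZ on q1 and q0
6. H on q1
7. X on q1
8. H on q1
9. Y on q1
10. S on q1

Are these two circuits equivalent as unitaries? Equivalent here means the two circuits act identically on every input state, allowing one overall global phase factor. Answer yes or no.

Yes, they are equivalent — the unitaries differ by at most a global phase.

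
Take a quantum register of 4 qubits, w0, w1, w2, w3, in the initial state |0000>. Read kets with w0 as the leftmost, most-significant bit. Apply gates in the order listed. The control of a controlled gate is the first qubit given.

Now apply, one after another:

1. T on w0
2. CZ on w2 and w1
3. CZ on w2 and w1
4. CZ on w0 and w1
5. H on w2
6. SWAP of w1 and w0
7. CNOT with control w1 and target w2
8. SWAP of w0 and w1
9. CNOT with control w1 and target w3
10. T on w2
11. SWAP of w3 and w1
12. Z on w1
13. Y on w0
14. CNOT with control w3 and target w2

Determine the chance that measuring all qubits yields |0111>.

The probability of measuring |0111> is 0. Key observation: the block from step 2 through step 3 cancels to the identity and can be dropped.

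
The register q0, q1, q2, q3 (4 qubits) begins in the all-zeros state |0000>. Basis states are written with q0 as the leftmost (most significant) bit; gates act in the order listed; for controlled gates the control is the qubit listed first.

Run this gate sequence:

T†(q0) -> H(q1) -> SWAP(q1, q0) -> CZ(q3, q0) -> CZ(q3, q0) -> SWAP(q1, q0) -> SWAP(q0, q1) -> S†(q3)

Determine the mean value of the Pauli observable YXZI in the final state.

The expectation value of YXZI is 0. Key observation: steps 3-6 multiply out to the identity, so the circuit reduces to the remaining gates.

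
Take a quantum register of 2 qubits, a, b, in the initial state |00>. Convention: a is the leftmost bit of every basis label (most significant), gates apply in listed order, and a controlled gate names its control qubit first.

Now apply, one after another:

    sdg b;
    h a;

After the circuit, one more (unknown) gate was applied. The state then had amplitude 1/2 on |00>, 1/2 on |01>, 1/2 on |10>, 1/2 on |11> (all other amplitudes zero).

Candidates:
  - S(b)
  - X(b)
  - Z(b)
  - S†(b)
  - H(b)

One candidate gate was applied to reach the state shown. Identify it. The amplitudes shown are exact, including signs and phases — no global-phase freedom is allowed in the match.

The applied gate was H(b).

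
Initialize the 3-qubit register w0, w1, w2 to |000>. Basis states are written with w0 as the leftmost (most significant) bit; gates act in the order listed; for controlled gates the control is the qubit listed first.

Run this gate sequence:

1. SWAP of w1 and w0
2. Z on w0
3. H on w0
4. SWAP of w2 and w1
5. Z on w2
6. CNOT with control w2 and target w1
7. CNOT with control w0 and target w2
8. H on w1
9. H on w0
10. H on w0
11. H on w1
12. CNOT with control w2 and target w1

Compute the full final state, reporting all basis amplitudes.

After the circuit, the state carries amplitude sqrt(2)/2 on |000>, sqrt(2)/2 on |111>, and 0 on every other basis state. Key observation: gates 8-11 undo each other exactly, leaving only the rest of the circuit to track.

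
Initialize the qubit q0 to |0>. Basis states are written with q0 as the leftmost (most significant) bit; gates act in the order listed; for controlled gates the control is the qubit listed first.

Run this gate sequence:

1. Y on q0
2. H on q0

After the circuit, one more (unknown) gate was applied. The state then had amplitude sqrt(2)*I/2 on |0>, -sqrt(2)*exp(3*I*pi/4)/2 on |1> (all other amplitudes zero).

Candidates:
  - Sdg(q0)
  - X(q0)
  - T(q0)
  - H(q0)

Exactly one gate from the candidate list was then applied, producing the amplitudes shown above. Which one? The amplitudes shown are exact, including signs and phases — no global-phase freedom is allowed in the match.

The applied gate was T(q0).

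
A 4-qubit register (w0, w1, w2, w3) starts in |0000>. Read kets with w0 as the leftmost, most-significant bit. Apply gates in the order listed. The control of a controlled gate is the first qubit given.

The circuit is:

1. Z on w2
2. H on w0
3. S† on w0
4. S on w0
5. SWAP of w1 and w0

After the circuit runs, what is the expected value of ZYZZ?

In the final state, ZYZZ has expectation 0.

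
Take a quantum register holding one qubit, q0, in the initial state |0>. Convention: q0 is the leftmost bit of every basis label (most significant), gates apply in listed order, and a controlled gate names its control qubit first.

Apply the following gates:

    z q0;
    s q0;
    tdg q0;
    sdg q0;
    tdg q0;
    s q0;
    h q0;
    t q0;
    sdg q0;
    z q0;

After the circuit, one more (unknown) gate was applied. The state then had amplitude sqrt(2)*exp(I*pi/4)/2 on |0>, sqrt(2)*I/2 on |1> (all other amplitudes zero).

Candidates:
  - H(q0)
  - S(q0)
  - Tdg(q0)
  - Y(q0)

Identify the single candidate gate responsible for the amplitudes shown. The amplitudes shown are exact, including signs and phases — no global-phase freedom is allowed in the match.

It was Y(q0) that produced the state shown.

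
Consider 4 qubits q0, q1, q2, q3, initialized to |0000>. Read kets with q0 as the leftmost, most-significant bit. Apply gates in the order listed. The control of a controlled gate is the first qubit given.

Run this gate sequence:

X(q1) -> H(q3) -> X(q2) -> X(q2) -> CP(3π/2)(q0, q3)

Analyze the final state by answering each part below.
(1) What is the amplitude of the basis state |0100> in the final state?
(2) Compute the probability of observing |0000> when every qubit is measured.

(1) The amplitude on |0100> is sqrt(2)/2.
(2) The probability of measuring |0000> is 0.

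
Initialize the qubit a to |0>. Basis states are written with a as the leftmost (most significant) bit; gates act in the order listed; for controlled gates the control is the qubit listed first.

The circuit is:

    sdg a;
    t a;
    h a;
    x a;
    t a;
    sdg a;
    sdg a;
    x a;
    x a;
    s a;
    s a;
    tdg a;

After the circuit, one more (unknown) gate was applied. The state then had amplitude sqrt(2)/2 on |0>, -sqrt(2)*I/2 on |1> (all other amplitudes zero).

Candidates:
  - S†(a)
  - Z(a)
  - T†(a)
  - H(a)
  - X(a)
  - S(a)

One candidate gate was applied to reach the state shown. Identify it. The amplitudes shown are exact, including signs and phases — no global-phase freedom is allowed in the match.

The applied gate was S†(a). Key observation: the block from step 5 through step 12 cancels to the identity and can be dropped.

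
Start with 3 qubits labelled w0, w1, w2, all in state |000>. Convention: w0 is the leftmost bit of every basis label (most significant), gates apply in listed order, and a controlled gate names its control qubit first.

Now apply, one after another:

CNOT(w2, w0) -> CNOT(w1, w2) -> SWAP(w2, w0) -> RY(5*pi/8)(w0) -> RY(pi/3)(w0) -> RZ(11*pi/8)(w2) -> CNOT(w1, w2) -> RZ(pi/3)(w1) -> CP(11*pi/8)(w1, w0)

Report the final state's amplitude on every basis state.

The final amplitudes are -exp(7*I*pi/48)*sin(pi/48) on |000>, -exp(7*I*pi/48)*cos(pi/48) on |100>, and 0 on every other basis state.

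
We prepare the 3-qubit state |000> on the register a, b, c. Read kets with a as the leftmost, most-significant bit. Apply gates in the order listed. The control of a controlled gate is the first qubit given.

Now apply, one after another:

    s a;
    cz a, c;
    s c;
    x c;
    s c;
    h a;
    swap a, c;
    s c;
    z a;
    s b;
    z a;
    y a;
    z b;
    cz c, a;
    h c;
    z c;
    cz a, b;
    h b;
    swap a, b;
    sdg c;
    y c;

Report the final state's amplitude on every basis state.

The resulting statevector has amplitude sqrt(2)*(1 - I)/4 on |000>, sqrt(2)*(-1 + I)/4 on |001>, 0 on |010>, 0 on |011>, sqrt(2)*(1 - I)/4 on |100>, sqrt(2)*(-1 + I)/4 on |101>, 0 on |110>, 0 on |111>.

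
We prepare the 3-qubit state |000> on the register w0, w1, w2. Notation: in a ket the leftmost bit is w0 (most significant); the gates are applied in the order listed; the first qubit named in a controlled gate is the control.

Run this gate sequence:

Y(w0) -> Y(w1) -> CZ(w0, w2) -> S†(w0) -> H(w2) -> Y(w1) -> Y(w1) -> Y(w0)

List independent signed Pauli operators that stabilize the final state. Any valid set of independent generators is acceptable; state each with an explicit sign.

The stabilizer group can be generated by +IIX, +ZII, -IZI, among other valid generating sets.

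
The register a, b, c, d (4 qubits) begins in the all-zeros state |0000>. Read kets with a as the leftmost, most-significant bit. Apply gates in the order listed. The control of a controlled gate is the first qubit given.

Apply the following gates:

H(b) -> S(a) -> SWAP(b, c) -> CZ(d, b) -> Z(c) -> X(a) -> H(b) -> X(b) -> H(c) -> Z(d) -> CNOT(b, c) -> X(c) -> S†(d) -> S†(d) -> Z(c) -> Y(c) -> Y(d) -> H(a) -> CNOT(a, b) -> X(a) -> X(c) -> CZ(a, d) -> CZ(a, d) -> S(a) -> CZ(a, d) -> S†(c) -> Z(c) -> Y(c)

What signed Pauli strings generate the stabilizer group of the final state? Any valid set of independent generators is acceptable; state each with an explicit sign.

The final state is stabilized by the group generated by -XZXI, +IXYI, +ZZZI, -IIIZ; other independent generating sets are equally valid.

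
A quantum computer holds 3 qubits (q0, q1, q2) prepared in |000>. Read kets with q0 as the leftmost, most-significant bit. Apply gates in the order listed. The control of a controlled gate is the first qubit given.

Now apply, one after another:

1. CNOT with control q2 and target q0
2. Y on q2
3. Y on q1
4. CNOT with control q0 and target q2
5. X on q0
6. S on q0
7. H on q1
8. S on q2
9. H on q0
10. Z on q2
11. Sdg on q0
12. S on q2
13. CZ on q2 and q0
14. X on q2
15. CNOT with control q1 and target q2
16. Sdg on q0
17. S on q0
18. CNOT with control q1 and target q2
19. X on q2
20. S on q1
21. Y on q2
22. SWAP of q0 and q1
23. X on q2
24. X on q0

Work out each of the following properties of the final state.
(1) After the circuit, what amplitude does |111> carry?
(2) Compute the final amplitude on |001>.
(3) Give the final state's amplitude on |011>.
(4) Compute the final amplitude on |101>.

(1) |111> carries amplitude I/2 in the final state. Key observation: gates 14-19 undo each other exactly, leaving only the rest of the circuit to track.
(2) The final state's coefficient on |001> equals I/2.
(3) |011> carries amplitude 1/2 in the final state.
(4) |101> carries amplitude -1/2 in the final state.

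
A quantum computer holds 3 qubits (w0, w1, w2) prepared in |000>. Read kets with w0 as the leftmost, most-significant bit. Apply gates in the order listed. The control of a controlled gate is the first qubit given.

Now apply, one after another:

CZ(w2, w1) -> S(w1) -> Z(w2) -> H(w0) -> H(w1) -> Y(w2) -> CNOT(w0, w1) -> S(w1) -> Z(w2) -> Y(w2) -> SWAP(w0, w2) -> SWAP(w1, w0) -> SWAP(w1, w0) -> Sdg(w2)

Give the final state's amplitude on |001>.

The final state's coefficient on |001> equals I/2.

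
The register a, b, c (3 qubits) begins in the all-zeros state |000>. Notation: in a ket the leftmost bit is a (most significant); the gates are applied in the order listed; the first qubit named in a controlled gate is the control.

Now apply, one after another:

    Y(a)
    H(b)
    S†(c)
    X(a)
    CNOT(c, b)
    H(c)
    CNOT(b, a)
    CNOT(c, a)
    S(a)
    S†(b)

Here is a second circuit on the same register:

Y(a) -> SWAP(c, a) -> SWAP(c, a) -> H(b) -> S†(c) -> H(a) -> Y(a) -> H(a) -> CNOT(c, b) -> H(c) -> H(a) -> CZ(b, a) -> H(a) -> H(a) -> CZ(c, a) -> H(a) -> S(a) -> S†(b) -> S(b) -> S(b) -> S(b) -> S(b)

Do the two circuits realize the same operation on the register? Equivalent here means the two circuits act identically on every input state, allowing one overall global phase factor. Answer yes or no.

No: there is an input state on which the two circuits produce genuinely different outputs (not merely differing by a phase).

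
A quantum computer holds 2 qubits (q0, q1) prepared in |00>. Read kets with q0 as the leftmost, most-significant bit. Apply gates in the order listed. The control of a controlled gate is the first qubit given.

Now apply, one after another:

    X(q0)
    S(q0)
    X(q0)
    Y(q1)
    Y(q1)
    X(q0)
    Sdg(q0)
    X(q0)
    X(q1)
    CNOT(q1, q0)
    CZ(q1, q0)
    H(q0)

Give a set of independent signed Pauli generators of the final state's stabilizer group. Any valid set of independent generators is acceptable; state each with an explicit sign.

One valid set of independent stabilizer generators is -XI, -IZ (any independent generating set of the same group is equally correct). Key observation: steps 1-8 multiply out to the identity, so the circuit reduces to the remaining gates.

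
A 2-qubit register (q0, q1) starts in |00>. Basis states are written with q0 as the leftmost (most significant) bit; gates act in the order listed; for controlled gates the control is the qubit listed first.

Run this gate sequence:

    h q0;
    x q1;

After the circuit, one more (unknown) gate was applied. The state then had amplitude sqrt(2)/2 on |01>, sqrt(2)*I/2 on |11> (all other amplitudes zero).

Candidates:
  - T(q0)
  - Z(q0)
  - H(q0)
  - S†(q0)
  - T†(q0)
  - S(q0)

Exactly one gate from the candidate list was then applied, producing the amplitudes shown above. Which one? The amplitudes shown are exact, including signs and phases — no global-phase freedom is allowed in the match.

It was S(q0) that produced the state shown.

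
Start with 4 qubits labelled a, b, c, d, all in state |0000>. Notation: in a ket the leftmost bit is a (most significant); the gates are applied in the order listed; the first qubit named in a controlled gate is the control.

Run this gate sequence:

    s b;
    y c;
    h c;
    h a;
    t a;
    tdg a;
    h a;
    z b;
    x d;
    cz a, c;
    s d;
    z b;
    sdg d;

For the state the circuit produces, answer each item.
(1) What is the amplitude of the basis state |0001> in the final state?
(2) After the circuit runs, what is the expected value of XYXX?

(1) |0001> carries amplitude sqrt(2)*I/2 in the final state.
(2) The expectation value of XYXX is 0.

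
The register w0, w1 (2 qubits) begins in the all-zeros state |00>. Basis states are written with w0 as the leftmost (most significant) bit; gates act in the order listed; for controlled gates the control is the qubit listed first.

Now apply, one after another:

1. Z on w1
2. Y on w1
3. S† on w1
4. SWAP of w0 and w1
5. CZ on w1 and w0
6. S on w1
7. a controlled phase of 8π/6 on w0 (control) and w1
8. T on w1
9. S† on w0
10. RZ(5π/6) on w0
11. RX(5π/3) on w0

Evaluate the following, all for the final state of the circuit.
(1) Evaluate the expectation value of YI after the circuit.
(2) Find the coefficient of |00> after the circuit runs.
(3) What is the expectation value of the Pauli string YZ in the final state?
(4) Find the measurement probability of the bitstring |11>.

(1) The expectation value of YI is -sqrt(3)/2.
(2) |00> carries amplitude -exp(5*I*pi/12)/2 in the final state.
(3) The expectation value of YZ is -sqrt(3)/2.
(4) Outcome |11> occurs with probability 0.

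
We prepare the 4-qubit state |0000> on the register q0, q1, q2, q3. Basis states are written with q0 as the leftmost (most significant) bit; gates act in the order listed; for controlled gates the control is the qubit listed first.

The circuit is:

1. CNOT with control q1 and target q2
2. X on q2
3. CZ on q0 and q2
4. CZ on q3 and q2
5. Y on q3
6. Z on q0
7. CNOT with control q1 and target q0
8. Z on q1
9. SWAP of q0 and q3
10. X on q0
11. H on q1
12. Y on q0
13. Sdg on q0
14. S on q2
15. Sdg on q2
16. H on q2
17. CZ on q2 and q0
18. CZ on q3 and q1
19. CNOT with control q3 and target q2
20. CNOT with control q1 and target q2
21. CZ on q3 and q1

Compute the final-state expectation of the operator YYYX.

The observable YYYX averages to 0.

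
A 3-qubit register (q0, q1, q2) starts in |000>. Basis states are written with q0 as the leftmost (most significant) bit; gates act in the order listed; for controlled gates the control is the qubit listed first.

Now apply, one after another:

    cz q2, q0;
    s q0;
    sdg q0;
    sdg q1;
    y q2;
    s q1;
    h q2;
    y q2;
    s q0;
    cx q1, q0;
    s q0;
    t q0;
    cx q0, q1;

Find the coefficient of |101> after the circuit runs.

The amplitude on |101> is 0.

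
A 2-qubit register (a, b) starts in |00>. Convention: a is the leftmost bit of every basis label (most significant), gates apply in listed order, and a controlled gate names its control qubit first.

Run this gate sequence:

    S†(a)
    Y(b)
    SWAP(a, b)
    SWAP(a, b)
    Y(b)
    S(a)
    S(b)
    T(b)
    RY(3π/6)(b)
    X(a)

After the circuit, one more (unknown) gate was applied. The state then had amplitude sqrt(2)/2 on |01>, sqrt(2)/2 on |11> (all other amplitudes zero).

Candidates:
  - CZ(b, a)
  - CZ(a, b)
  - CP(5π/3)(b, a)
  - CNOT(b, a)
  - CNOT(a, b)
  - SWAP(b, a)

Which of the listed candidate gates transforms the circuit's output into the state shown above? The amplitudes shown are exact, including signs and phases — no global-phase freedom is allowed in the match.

The unique candidate consistent with the amplitudes is SWAP(b, a). Key observation: gates 1-6 undo each other exactly, leaving only the rest of the circuit to track.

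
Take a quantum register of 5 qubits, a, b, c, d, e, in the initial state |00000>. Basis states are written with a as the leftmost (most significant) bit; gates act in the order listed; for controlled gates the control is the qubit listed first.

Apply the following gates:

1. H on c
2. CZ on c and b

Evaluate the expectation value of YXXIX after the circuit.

The expectation value of YXXIX is 0.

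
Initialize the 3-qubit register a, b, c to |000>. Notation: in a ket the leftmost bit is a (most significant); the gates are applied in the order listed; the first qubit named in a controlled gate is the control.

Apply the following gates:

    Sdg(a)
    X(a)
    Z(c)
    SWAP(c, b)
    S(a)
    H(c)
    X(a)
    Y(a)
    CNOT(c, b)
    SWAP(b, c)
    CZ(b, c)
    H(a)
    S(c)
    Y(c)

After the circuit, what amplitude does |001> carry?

The amplitude on |001> is -I/2.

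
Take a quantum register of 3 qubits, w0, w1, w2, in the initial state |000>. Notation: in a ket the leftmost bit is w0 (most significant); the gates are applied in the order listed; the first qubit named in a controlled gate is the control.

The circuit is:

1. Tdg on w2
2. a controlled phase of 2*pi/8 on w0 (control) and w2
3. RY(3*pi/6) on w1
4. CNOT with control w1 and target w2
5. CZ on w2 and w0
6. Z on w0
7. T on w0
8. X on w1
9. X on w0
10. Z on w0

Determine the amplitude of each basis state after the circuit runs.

The resulting statevector has amplitude -sqrt(2)/2 on |101>, -sqrt(2)/2 on |110>, and 0 on every other basis state.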